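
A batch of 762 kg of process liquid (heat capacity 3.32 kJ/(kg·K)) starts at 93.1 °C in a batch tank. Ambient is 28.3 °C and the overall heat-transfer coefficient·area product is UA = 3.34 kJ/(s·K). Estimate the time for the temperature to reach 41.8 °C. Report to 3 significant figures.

1190 s

Energy balance: M c_p dT/dt = −UA(T − T_amb).
τ = M c_p/UA = 757.44 s; T_ss = T_amb = 28.300 °C.
T(t) = T_ss + (T₀ − T_ss)e^(−t/τ); set T = 41.8:
t = −τ ln[(T − T_ss)/(T₀ − T_ss)] = −757.44 · ln(0.20833) = 1188.1 s.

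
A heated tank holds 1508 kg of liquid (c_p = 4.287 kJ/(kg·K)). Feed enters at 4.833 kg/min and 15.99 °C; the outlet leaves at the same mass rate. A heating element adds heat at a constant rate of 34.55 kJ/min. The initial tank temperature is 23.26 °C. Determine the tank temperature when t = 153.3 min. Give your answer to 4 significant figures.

21.09 °C

Unsteady energy balance on the tank contents: M c_p dT/dt = ṁ c_p (T_in − T) + 34.55.
τ = M/ṁ = 312.022 min; T_ss = T_in + Q̇/(ṁ c_p) = 15.99 + 34.55/(4.833·4.287) = 17.6575 °C.
T approaches T_ss exponentially: T(t) = T_ss + (T₀ − T_ss) e^(−t/τ).
T(153.3) = 17.6575 + (5.60245)·e^(−153.3/312.022) = 17.6575 + (5.60245)·0.611823 = 21.0853 °C.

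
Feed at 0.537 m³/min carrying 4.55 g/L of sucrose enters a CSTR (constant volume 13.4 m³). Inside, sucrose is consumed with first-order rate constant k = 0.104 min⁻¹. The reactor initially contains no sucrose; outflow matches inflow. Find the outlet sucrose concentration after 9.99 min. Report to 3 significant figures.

Species balance: V dC/dt = Q C_in − Q C − k V C.
dC/dt = (Q/V) C_in − (Q/V + k) C; effective rate a = Q/V + k = 0.040075 + 0.104 = 0.14407 min⁻¹.
C_ss = Q C_in/(Q + kV) = 1.2656 g/L; C(t) = C_ss + (C₀ − C_ss) e^(−a t).
C(9.99) = 1.2656 + (-1.2656)·e^(−0.14407·9.99) = 1.2656 + (-1.2656)·0.23709 = 0.96553 g/L.

0.966 g/L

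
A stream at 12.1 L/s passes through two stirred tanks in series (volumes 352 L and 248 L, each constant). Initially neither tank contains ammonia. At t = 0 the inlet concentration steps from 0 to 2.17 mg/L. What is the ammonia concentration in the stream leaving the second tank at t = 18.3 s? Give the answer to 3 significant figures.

Time constants: τᵢ = Vᵢ/Q for each well-mixed tank.
τ₁ = 352/12.1 = 29.091 s; τ₂ = 248/12.1 = 20.496 s.
Tank 1: C₁ = C_in(1 − e^(−t/τ₁)). Tank 2 (τ₁ ≠ τ₂): C₂ = C_in[1 − (τ₁ e^(−t/τ₁) − τ₂ e^(−t/τ₂))/(τ₁ − τ₂)].
At t = 18.3: e^(−t/τ₁) = 0.53309, e^(−t/τ₂) = 0.40948.
C₂ = 2.17·[1 − (29.091·0.53309 − 20.496·0.40948)/(8.5950)] = 2.17·0.17215 = 0.37356 mg/L.

0.374 mg/L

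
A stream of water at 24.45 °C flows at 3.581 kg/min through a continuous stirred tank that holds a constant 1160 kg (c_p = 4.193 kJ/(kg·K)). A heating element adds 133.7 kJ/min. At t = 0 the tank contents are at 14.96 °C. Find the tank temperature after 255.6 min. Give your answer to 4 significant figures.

Heat balance on the well-mixed liquid: M c_p dT/dt = ṁ c_p (T_in − T) + 133.7.
τ = M/ṁ = 323.932 min; T_ss = T_in + Q̇/(ṁ c_p) = 24.45 + 133.7/(3.581·4.193) = 33.3544 °C.
Solution: T(t) = T_ss + (T₀ − T_ss) e^(−t/τ).
T(255.6) = 33.3544 + (-18.3944)·e^(−255.6/323.932) = 33.3544 + (-18.3944)·0.454274 = 24.9983 °C.

25.00 °C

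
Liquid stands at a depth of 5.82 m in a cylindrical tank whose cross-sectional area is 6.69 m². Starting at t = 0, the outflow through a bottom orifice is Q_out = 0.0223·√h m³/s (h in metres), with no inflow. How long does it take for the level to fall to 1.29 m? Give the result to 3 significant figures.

A dh/dt = −Q_out = −0.0223 √h.
∫ h^(−1/2) dh = −(0.0223/A) ∫ dt, giving 2√h = 2√h₀ − (0.0223/A) t.
t = 2A(√h₀ − √h)/0.0223 = 2·6.69·(√5.82 − √1.29)/0.0223
  = 13.380 × (2.4125 − 1.1358) / 0.0223 = 766.01 s.

766 s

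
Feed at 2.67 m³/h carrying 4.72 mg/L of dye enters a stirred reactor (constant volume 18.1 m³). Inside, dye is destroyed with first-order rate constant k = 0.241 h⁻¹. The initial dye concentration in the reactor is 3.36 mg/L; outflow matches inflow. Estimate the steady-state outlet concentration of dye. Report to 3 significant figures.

1.79 mg/L

V dC/dt = Q(C_in − C) − k V C.
At steady state: 0 = Q C_in − (Q + kV) C_ss, so C_ss = Q C_in/(Q + kV).
C_ss = 2.67·4.72/(2.67 + 0.241·18.1) = 12.602/7.0321 = 1.7921 mg/L.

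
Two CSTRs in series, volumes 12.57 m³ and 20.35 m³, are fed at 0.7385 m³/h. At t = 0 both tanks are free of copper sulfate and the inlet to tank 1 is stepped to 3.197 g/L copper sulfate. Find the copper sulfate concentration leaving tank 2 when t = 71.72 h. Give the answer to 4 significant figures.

2.654 g/L

Each tank obeys Vᵢ dCᵢ/dt = Q(Cᵢ₋₁ − Cᵢ), so τᵢ = Vᵢ/Q.
τ₁ = 12.57/0.7385 = 17.0210 h; τ₂ = 20.35/0.7385 = 27.5559 h.
Tank 1: C₁ = C_in(1 − e^(−t/τ₁)). Tank 2 (τ₁ ≠ τ₂): C₂ = C_in[1 − (τ₁ e^(−t/τ₁) − τ₂ e^(−t/τ₂))/(τ₁ − τ₂)].
At t = 71.72: e^(−t/τ₁) = 0.0147927, e^(−t/τ₂) = 0.0740723.
C₂ = 3.197·[1 − (17.0210·0.0147927 − 27.5559·0.0740723)/(-10.5349)] = 3.197·0.830151 = 2.65399 g/L.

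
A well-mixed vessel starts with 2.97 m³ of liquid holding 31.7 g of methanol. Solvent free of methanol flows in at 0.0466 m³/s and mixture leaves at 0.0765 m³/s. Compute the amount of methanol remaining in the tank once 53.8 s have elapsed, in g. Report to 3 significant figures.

4.31 g

Total volume: dV/dt = Q_in − Q_out = -0.029900 m³/s, so V(t) = 2.97 − 0.029900 t and V(53.8) = 1.3614 m³.
Species balance (pure solvent in): dm/dt = −Q_out · m/V(t).
Separate: dm/m = −Q_out dt/V(t) ⇒ ln(m/m₀) = −(Q_out/(Q_in−Q_out)) ln(V/V₀).
m = m₀ (V₀/V)^(Q_out/(Q_in−Q_out)) = 31.7 × (2.97/1.3614)^(-2.5585) = 4.3081 g.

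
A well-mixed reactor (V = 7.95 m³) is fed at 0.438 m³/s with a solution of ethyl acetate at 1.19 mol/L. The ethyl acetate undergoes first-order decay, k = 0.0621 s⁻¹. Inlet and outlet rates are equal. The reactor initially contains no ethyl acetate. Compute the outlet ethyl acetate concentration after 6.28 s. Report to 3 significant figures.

Accumulation = in − out − consumed: V dC/dt = Q C_in − Q C − k V C.
This is linear with rate a = Q/V + k = 0.11719 s⁻¹.
C_ss = Q C_in/(Q + kV) = 0.55943 mol/L; C(t) = C_ss + (C₀ − C_ss) e^(−a t).
C(6.28) = 0.55943 + (-0.55943)·e^(−0.11719·6.28) = 0.55943 + (-0.55943)·0.47904 = 0.29144 mol/L.

0.291 mol/L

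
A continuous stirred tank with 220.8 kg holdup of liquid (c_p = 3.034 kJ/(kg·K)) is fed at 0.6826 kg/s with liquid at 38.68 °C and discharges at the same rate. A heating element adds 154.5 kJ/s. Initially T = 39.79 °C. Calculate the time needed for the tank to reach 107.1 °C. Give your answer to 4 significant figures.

800.8 s

M c_p dT/dt = ṁ c_p (T_in − T) + Q̇.
τ = M/ṁ = 323.469 s; T_ss = T_in + Q̇/(ṁ c_p) = 113.281 °C.
T(t) = T_ss + (T₀ − T_ss) e^(−t/τ). Set T = 107.1:
e^(−t/τ) = (107.1 − 113.281)/(39.79 − 113.281) = 0.0841098
t = −323.469 · ln(0.0841098) = 800.791 s.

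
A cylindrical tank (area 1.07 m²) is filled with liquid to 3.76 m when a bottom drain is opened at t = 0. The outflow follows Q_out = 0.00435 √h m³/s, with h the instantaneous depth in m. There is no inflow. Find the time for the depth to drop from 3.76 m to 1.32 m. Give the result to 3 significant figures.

With no inflow, A dh/dt = −0.00435 √h.
This is separable: 2 d(√h)/dt = −0.00435/A, so √h = √h₀ − (0.00435/(2A)) t.
t = 2A(√h₀ − √h)/0.00435 = 2·1.07·(√3.76 − √1.32)/0.00435
  = 2.1400 × (1.9391 − 1.1489) / 0.00435 = 388.72 s.

389 s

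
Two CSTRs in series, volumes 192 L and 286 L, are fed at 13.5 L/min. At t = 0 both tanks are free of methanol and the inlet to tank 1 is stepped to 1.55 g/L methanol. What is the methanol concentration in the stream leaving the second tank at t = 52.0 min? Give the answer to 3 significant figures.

1.23 g/L

Time constants: τᵢ = Vᵢ/Q for each well-mixed tank.
τ₁ = 192/13.5 = 14.222 min; τ₂ = 286/13.5 = 21.185 min.
Tank 1: C₁ = C_in(1 − e^(−t/τ₁)). Tank 2 (τ₁ ≠ τ₂): C₂ = C_in[1 − (τ₁ e^(−t/τ₁) − τ₂ e^(−t/τ₂))/(τ₁ − τ₂)].
At t = 52.0: e^(−t/τ₁) = 0.025829, e^(−t/τ₂) = 0.085902.
C₂ = 1.55·[1 − (14.222·0.025829 − 21.185·0.085902)/(-6.9630)] = 1.55·0.79140 = 1.2267 g/L.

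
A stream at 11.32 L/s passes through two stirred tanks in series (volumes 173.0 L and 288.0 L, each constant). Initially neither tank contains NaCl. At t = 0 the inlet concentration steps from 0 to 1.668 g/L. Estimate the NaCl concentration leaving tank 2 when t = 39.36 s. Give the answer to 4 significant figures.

0.9698 g/L

Species balance on tank i: dCᵢ/dt = (Cᵢ₋₁ − Cᵢ)/τᵢ with τᵢ = Vᵢ/Q.
τ₁ = 173.0/11.32 = 15.2827 s; τ₂ = 288.0/11.32 = 25.4417 s.
Tank 1: C₁ = C_in(1 − e^(−t/τ₁)). Tank 2 (τ₁ ≠ τ₂): C₂ = C_in[1 − (τ₁ e^(−t/τ₁) − τ₂ e^(−t/τ₂))/(τ₁ − τ₂)].
At t = 39.36: e^(−t/τ₁) = 0.0761185, e^(−t/τ₂) = 0.212871.
C₂ = 1.668·[1 − (15.2827·0.0761185 − 25.4417·0.212871)/(-10.1590)] = 1.668·0.581405 = 0.969783 g/L.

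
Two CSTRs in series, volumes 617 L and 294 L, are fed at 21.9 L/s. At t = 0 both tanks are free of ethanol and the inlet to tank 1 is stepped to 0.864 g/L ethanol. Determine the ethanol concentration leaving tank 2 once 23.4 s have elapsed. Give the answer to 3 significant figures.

Time constants: τᵢ = Vᵢ/Q for each well-mixed tank.
τ₁ = 617/21.9 = 28.174 s; τ₂ = 294/21.9 = 13.425 s.
Tank 1: C₁ = C_in(1 − e^(−t/τ₁)). Tank 2 (τ₁ ≠ τ₂): C₂ = C_in[1 − (τ₁ e^(−t/τ₁) − τ₂ e^(−t/τ₂))/(τ₁ − τ₂)].
At t = 23.4: e^(−t/τ₁) = 0.43580, e^(−t/τ₂) = 0.17498.
C₂ = 0.864·[1 − (28.174·0.43580 − 13.425·0.17498)/(14.749)] = 0.864·0.32680 = 0.28235 g/L.

0.282 g/L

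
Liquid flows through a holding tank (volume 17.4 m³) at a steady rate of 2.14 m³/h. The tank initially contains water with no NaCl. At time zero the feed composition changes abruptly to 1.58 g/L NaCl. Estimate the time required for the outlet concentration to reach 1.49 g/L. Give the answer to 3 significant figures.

Species balance: V dC/dt = Q(C_in − C) ⇒ τ = V/Q = 8.1308 h.
C(t) = C_in + (C₀ − C_in) e^(−t/τ). Set C = 1.49 and solve for t:
e^(−t/τ) = (C − C_in)/(C₀ − C_in) = (1.49 − 1.58)/(0 − 1.58) = 0.056962
t = −τ ln(…) = 8.1308 × 2.8654 = 23.298 h.

23.3 h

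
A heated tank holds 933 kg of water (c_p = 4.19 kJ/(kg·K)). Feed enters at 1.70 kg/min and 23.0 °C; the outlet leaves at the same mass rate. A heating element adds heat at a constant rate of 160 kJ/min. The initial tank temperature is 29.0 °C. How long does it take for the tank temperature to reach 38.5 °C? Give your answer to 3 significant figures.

Energy balance: M c_p dT/dt = ṁ c_p (T_in − T) + 160.
τ = M/ṁ = 548.82 min; T_ss = T_in + Q̇/(ṁ c_p) = 45.462 °C.
T(t) = T_ss + (T₀ − T_ss) e^(−t/τ). Set T = 38.5:
e^(−t/τ) = (38.5 − 45.462)/(29.0 − 45.462) = 0.42293
t = −548.82 · ln(0.42293) = 472.29 min.

472 min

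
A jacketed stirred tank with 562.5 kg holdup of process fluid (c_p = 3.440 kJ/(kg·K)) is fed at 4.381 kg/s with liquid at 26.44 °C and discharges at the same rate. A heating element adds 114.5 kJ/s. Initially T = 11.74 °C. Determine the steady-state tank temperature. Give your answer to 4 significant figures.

M c_p dT/dt = ṁ c_p (T_in − T) + Q̇.
At steady state dT/dt = 0 ⇒ T_ss = T_in + Q̇/(ṁ c_p) = 26.44 + 114.5/(4.381·3.440) = 34.0376 °C.

34.04 °C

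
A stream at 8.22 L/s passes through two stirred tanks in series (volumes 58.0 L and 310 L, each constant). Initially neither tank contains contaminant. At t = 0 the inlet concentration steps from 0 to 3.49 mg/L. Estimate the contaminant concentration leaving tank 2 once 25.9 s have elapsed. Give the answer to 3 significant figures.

1.35 mg/L

Time constants: τᵢ = Vᵢ/Q for each well-mixed tank.
τ₁ = 58.0/8.22 = 7.0560 s; τ₂ = 310/8.22 = 37.713 s.
Tank 1: C₁ = C_in(1 − e^(−t/τ₁)). Tank 2 (τ₁ ≠ τ₂): C₂ = C_in[1 − (τ₁ e^(−t/τ₁) − τ₂ e^(−t/τ₂))/(τ₁ − τ₂)].
At t = 25.9: e^(−t/τ₁) = 0.025460, e^(−t/τ₂) = 0.50320.
C₂ = 3.49·[1 − (7.0560·0.025460 − 37.713·0.50320)/(-30.657)] = 3.49·0.38684 = 1.3501 mg/L.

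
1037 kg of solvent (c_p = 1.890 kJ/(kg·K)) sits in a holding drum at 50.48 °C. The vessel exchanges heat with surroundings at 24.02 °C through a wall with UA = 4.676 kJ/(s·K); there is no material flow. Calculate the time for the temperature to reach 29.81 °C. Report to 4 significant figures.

M c_p dT/dt = −UA(T − T_amb).
τ = M c_p/UA = 419.147 s; T_ss = T_amb = 24.0200 °C.
T(t) = T_ss + (T₀ − T_ss)e^(−t/τ); set T = 29.81:
t = −τ ln[(T − T_ss)/(T₀ − T_ss)] = −419.147 · ln(0.218821) = 636.894 s.

636.9 s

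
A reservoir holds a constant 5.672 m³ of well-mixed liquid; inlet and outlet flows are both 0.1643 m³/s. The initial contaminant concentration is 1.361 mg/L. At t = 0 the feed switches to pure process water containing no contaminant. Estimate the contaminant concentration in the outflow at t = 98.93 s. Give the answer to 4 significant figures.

Transient balance on the dissolved component: V dC/dt = Q(C_in − C).
Time constant τ = V/Q = 5.672/0.1643 = 34.5222 s.
Solution: C(t) = C_in + (C₀ − C_in) e^(−t/τ).
C(98.93) = 0 + (1.361 − 0)·e^(−98.93/34.5222) = 0 + (1.36100)·0.0569438 = 0.0775005 mg/L.

0.07750 mg/L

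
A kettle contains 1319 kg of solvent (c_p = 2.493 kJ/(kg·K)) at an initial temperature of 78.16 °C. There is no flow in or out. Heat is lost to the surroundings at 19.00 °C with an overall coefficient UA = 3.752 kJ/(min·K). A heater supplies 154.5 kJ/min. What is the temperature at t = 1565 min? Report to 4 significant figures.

Energy balance: M c_p dT/dt = −UA(T − T_amb) + Q̇.
dT/dt = (T_ss − T)/τ with T_ss = T_amb + Q̇/UA = 19.00 + 154.5/3.752 = 60.1780 °C, τ = M c_p/UA = 1319·2.493/3.752 = 876.404 min.
Solution: T(t) = T_ss + (T₀ − T_ss) e^(−t/τ).
T(1565) = 60.1780 + (17.9820)·0.167679 = 63.1932 °C.

63.19 °C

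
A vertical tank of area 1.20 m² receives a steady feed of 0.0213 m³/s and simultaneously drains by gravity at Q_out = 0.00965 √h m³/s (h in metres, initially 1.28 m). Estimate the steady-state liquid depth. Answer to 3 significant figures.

A dh/dt = Q_in − 0.00965 √h. Steady state requires inflow = outflow:
Q_in = 0.00965 √h_ss ⇒ √h_ss = 0.0213/0.00965 = 2.2073.
h_ss = 2.2073² = 4.8720 m. (Since h₀ = 1.28 m < h_ss, the level will rise toward this value.)

4.87 m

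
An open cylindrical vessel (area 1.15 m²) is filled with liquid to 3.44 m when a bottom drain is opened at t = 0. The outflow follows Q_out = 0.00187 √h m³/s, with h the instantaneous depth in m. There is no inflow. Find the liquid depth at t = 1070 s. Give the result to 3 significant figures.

0.970 m

A dh/dt = −Q_out = −0.00187 √h.
Separate and integrate: 2(√h − √h₀) = −(0.00187/A) t.
√h = √3.44 − 0.00187·1070/(2·1.15) = 1.8547 − 0.86996 = 0.98477.
h = 0.98477² = 0.96977 m.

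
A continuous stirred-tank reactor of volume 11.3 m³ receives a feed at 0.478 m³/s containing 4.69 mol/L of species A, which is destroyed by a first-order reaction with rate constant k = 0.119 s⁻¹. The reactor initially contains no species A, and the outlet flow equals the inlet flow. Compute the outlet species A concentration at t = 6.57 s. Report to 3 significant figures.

Species balance: V dC/dt = Q C_in − Q C − k V C.
This is linear with rate a = Q/V + k = 0.16130 s⁻¹.
C_ss = Q C_in/(Q + kV) = 1.2299 mol/L; C(t) = C_ss + (C₀ − C_ss) e^(−a t).
C(6.57) = 1.2299 + (-1.2299)·e^(−0.16130·6.57) = 1.2299 + (-1.2299)·0.34654 = 0.80372 mol/L.

0.804 mol/L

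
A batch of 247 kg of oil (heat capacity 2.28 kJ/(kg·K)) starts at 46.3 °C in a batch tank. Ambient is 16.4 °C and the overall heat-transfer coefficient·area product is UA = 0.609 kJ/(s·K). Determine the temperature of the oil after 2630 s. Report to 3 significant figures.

Lumped-capacitance energy balance: M c_p dT/dt = UA(T_amb − T).
dT/dt = (T_ss − T)/τ with T_ss = T_amb = 16.400 °C, τ = M c_p/UA = 247·2.28/0.609 = 924.73 s.
T approaches T_ss exponentially: T(t) = T_ss + (T₀ − T_ss) e^(−t/τ).
T(2630) = 16.400 + (29.900)·0.058188 = 18.140 °C.

18.1 °C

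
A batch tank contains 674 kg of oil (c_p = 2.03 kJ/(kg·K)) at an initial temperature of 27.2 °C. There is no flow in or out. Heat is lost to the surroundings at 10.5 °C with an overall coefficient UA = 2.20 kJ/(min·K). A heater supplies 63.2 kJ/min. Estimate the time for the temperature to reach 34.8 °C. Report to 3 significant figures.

Lumped-capacitance energy balance: M c_p dT/dt = UA(T_amb − T) + Q̇.
τ = M c_p/UA = 621.92 min; T_ss = T_amb + Q̇/UA = 10.5 + 63.2/2.20 = 39.227 °C.
T(t) = T_ss + (T₀ − T_ss)e^(−t/τ); set T = 34.8:
t = −τ ln[(T − T_ss)/(T₀ − T_ss)] = −621.92 · ln(0.36810) = 621.54 min.

622 min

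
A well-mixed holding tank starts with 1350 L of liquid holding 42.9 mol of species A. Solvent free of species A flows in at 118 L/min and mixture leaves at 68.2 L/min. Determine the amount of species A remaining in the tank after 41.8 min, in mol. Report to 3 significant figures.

12.0 mol

Let m(t) be the amount of species A. Volume: V(t) = V₀ + (Q_in − Q_out) t = 1350 + 49.800 t; V(41.8) = 3431.6 L.
No species A enters, so dm/dt = −Q_out · (m/V).
dm/m = −Q_out dt/(V₀ + 49.800 t); integrating gives ln(m/m₀) = −(Q_out/(Q_in−Q_out)) ln(V/V₀).
m = m₀ (V₀/V)^(Q_out/(Q_in−Q_out)) = 42.9 × (1350/3431.6)^(1.3695) = 11.956 mol.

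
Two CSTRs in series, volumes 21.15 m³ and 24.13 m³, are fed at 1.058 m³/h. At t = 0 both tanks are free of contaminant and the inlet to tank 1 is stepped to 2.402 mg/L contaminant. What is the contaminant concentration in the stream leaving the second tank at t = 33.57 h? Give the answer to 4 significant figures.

Time constants: τᵢ = Vᵢ/Q for each well-mixed tank.
τ₁ = 21.15/1.058 = 19.9905 h; τ₂ = 24.13/1.058 = 22.8072 h.
Solving the cascade with C₁(0)=C₂(0)=0 gives C₂(t) = C_in[1 − (τ₁ e^(−t/τ₁) − τ₂ e^(−t/τ₂))/(τ₁ − τ₂)].
At t = 33.57: e^(−t/τ₁) = 0.186506, e^(−t/τ₂) = 0.229488.
C₂ = 2.402·[1 − (19.9905·0.186506 − 22.8072·0.229488)/(-2.81664)] = 2.402·0.465453 = 1.11802 mg/L.

1.118 mg/L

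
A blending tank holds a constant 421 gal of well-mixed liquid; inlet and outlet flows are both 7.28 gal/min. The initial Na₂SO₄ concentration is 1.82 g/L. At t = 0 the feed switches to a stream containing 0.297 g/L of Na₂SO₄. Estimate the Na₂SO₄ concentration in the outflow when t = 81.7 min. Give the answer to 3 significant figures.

0.668 g/L

Unsteady species balance (constant V, well mixed): V dC/dt = Q(C_in − C).
So dC/dt = (C_in − C)/τ with τ = V/Q = 421/7.28 = 57.830 min.
C approaches C_in exponentially: C(t) = C_in + (C₀ − C_in) e^(−t/τ).
C(81.7) = 0.297 + (1.82 − 0.297)·e^(−81.7/57.830) = 0.297 + (1.5230)·0.24347 = 0.66780 g/L.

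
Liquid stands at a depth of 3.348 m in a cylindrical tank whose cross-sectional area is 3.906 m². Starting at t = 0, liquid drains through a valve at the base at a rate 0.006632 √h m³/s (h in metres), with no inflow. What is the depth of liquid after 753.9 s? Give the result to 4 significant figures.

A dh/dt = −Q_out = −0.006632 √h.
∫ h^(−1/2) dh = −(0.006632/A) ∫ dt, giving 2√h = 2√h₀ − (0.006632/A) t.
√h = √3.348 − 0.006632·753.9/(2·3.906) = 1.82975 − 0.640024 = 1.18973.
h = 1.18973² = 1.41546 m.

1.415 m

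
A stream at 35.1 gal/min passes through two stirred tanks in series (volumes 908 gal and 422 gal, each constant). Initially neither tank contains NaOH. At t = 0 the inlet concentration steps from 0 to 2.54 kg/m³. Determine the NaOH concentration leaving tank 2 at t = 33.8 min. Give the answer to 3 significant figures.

Species balance on tank i: dCᵢ/dt = (Cᵢ₋₁ − Cᵢ)/τᵢ with τᵢ = Vᵢ/Q.
τ₁ = 908/35.1 = 25.869 min; τ₂ = 422/35.1 = 12.023 min.
Solving the cascade with C₁(0)=C₂(0)=0 gives C₂(t) = C_in[1 − (τ₁ e^(−t/τ₁) − τ₂ e^(−t/τ₂))/(τ₁ − τ₂)].
At t = 33.8: e^(−t/τ₁) = 0.27074, e^(−t/τ₂) = 0.060125.
C₂ = 2.54·[1 − (25.869·0.27074 − 12.023·0.060125)/(13.846)] = 2.54·0.54638 = 1.3878 kg/m³.

1.39 kg/m³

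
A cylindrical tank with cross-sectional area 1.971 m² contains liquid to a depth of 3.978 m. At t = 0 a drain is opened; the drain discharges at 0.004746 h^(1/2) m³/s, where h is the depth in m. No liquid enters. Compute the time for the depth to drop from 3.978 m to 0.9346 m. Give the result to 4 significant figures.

A dh/dt = −Q_out = −0.004746 √h.
This is separable: 2 d(√h)/dt = −0.004746/A, so √h = √h₀ − (0.004746/(2A)) t.
t = 2A(√h₀ − √h)/0.004746 = 2·1.971·(√3.978 − √0.9346)/0.004746
  = 3.94200 × (1.99449 − 0.966747) / 0.004746 = 853.639 s.

853.6 s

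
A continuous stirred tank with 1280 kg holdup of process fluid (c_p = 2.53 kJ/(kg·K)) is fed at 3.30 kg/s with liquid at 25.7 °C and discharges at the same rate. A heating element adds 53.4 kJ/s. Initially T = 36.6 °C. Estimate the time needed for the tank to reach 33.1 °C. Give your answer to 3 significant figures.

M c_p dT/dt = ṁ c_p (T_in − T) + Q̇.
τ = M/ṁ = 387.88 s; T_ss = T_in + Q̇/(ṁ c_p) = 32.096 °C.
T(t) = T_ss + (T₀ − T_ss) e^(−t/τ). Set T = 33.1:
e^(−t/τ) = (33.1 − 32.096)/(36.6 − 32.096) = 0.22292
t = −387.88 · ln(0.22292) = 582.19 s.

582 s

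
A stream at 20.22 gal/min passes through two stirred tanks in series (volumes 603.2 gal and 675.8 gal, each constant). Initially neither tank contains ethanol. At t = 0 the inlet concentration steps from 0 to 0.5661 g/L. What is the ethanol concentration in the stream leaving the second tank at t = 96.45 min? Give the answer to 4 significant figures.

0.4575 g/L

Time constants: τᵢ = Vᵢ/Q for each well-mixed tank.
τ₁ = 603.2/20.22 = 29.8318 min; τ₂ = 675.8/20.22 = 33.4224 min.
Tank 1: C₁ = C_in(1 − e^(−t/τ₁)). Tank 2 (τ₁ ≠ τ₂): C₂ = C_in[1 − (τ₁ e^(−t/τ₁) − τ₂ e^(−t/τ₂))/(τ₁ − τ₂)].
At t = 96.45: e^(−t/τ₁) = 0.0394342, e^(−t/τ₂) = 0.0558105.
C₂ = 0.5661·[1 − (29.8318·0.0394342 − 33.4224·0.0558105)/(-3.59050)] = 0.5661·0.808126 = 0.457480 g/L.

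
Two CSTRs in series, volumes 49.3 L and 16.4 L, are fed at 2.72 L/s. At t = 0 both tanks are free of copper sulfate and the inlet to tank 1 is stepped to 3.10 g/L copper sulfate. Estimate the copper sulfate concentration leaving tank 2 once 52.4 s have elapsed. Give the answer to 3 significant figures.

2.84 g/L

Each tank obeys Vᵢ dCᵢ/dt = Q(Cᵢ₋₁ − Cᵢ), so τᵢ = Vᵢ/Q.
τ₁ = 49.3/2.72 = 18.125 s; τ₂ = 16.4/2.72 = 6.0294 s.
Tank 1: C₁ = C_in(1 − e^(−t/τ₁)). Tank 2 (τ₁ ≠ τ₂): C₂ = C_in[1 − (τ₁ e^(−t/τ₁) − τ₂ e^(−t/τ₂))/(τ₁ − τ₂)].
At t = 52.4: e^(−t/τ₁) = 0.055519, e^(−t/τ₂) = 0.00016814.
C₂ = 3.10·[1 − (18.125·0.055519 − 6.0294·0.00016814)/(12.096)] = 3.10·0.91689 = 2.8424 g/L.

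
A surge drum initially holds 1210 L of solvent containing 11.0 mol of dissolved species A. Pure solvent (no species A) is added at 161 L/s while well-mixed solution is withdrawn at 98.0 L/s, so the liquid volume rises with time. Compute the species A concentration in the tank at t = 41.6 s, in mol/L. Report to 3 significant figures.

0.000478 mol/L

Let m(t) be the amount of species A. Volume: V(t) = V₀ + (Q_in − Q_out) t = 1210 + 63.000 t; V(41.6) = 3830.8 L.
Solute balance: dm/dt = 0 − Q_out C = −Q_out m/V(t).
Separate: dm/m = −Q_out dt/V(t) ⇒ ln(m/m₀) = −(Q_out/(Q_in−Q_out)) ln(V/V₀).
m = m₀ (V₀/V)^(Q_out/(Q_in−Q_out)) = 11.0 × (1210/3830.8)^(1.5556) = 1.8316 mol.
C = m/V = 1.8316/3830.8 = 0.00047812 mol/L.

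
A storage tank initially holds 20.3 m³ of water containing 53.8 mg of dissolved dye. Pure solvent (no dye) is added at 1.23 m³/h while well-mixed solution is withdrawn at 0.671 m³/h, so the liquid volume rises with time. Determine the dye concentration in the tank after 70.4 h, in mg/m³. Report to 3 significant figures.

0.247 mg/m³

Total volume: dV/dt = Q_in − Q_out = 0.55900 m³/h, so V(t) = 20.3 + 0.55900 t and V(70.4) = 59.654 m³.
Solute balance: dm/dt = 0 − Q_out C = −Q_out m/V(t).
dm/m = −Q_out dt/(V₀ + 0.55900 t); integrating gives ln(m/m₀) = −(Q_out/(Q_in−Q_out)) ln(V/V₀).
m = m₀ (V₀/V)^(Q_out/(Q_in−Q_out)) = 53.8 × (20.3/59.654)^(1.2004) = 14.752 mg.
C = m/V = 14.752/59.654 = 0.24729 mg/m³.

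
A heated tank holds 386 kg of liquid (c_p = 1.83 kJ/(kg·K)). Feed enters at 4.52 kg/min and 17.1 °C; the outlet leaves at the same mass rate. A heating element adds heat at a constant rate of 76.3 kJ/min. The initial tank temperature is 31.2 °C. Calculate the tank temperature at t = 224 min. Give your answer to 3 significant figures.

26.7 °C

M c_p dT/dt = ṁ c_p (T_in − T) + Q̇.
Rearrange: dT/dt = (T_ss − T)/τ with τ = M/ṁ = 85.398 min and T_ss = T_in + Q̇/(ṁ c_p) = 26.324 °C.
Integrating: T(t) = T_ss + (T₀ − T_ss) e^(−t/τ).
T(224) = 26.324 + (4.8757)·e^(−224/85.398) = 26.324 + (4.8757)·0.072584 = 26.678 °C.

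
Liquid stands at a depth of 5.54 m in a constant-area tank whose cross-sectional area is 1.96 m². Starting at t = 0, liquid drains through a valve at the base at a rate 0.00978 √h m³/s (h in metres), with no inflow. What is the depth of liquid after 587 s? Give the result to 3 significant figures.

0.791 m

With no inflow, A dh/dt = −0.00978 √h.
∫ h^(−1/2) dh = −(0.00978/A) ∫ dt, giving 2√h = 2√h₀ − (0.00978/A) t.
√h = √5.54 − 0.00978·587/(2·1.96) = 2.3537 − 1.4645 = 0.88922.
h = 0.88922² = 0.79070 m.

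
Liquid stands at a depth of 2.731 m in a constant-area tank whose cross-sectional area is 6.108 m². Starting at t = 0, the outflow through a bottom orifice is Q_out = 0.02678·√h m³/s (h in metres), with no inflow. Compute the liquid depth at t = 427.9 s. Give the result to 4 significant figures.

Accumulation of liquid (constant cross-section A): A dh/dt = −0.02678 √h.
Separate and integrate: 2(√h − √h₀) = −(0.02678/A) t.
√h = √2.731 − 0.02678·427.9/(2·6.108) = 1.65257 − 0.938045 = 0.714528.
h = 0.714528² = 0.510551 m.

0.5106 m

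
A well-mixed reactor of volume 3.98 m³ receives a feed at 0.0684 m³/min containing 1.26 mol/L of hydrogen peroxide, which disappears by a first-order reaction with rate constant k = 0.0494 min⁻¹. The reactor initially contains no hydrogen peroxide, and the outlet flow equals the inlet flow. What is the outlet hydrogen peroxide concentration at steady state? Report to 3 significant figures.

0.325 mol/L

Accumulation = in − out − consumed: V dC/dt = Q C_in − Q C − k V C.
Steady state (dC/dt = 0): C_ss = Q C_in/(Q + kV) = C_in/(1 + kV/Q).
C_ss = 0.0684·1.26/(0.0684 + 0.0494·3.98) = 0.086184/0.26501 = 0.32521 mol/L.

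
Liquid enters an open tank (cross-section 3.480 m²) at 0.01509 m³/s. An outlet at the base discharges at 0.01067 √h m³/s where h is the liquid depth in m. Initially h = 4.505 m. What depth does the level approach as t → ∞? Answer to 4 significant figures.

2.000 m

Level balance: A dh/dt = 0.01509 − 0.01067 √h. Setting dh/dt = 0:
Q_in = 0.01067 √h_ss ⇒ √h_ss = 0.01509/0.01067 = 1.41425.
h_ss = 1.41425² = 2.00009 m. (Since h₀ = 4.505 m > h_ss, the level will fall toward this value.)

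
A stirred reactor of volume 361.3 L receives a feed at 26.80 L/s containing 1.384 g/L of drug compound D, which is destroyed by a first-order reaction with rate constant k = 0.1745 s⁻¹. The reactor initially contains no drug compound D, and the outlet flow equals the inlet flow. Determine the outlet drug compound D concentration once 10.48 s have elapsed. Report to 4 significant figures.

V dC/dt = Q(C_in − C) − k V C.
This is linear with rate a = Q/V + k = 0.248677 s⁻¹.
C_ss = Q C_in/(Q + kV) = 0.412827 g/L; C(t) = C_ss + (C₀ − C_ss) e^(−a t).
C(10.48) = 0.412827 + (-0.412827)·e^(−0.248677·10.48) = 0.412827 + (-0.412827)·0.0738196 = 0.382352 g/L.

0.3824 g/L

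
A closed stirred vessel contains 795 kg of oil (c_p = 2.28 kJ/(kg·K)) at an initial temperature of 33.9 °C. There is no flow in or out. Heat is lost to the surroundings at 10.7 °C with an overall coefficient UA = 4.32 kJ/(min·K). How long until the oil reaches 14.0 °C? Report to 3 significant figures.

818 min

Energy balance: M c_p dT/dt = −UA(T − T_amb).
τ = M c_p/UA = 419.58 min; T_ss = T_amb = 10.700 °C.
T(t) = T_ss + (T₀ − T_ss)e^(−t/τ); set T = 14.0:
t = −τ ln[(T − T_ss)/(T₀ − T_ss)] = −419.58 · ln(0.14224) = 818.28 min.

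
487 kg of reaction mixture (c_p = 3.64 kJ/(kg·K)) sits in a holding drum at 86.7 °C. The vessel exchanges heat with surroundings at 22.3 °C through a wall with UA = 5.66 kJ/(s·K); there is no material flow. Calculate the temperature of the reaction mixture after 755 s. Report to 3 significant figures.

Lumped-capacitance energy balance: M c_p dT/dt = UA(T_amb − T).
dT/dt = (T_ss − T)/τ with T_ss = T_amb = 22.300 °C, τ = M c_p/UA = 487·3.64/5.66 = 313.19 s.
Solution: T(t) = T_ss + (T₀ − T_ss) e^(−t/τ).
T(755) = 22.300 + (64.400)·0.089757 = 28.080 °C.

28.1 °C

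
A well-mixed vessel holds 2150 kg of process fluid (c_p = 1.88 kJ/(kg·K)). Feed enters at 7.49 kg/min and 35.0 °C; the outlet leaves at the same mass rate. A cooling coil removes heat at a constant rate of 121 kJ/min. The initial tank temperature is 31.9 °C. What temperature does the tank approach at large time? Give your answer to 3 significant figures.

M c_p dT/dt = ṁ c_p (T_in − T) − Q̇.
At steady state dT/dt = 0 ⇒ T_ss = T_in − Q̇/(ṁ c_p) = 35.0 − 121/(7.49·1.88) = 26.407 °C.

26.4 °C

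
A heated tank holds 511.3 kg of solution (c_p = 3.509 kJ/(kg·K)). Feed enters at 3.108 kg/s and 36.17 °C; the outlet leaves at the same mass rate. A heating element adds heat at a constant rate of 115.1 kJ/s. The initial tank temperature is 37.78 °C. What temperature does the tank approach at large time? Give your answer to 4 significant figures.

Heat balance on the well-mixed liquid: M c_p dT/dt = ṁ c_p (T_in − T) + 115.1.
At steady state dT/dt = 0 ⇒ T_ss = T_in + Q̇/(ṁ c_p) = 36.17 + 115.1/(3.108·3.509) = 46.7239 °C.

46.72 °C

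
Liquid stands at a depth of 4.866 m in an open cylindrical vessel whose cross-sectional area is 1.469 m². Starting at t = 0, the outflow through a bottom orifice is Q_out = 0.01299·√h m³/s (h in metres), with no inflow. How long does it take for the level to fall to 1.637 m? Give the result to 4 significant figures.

With no inflow, A dh/dt = −0.01299 √h.
Separate and integrate: 2(√h − √h₀) = −(0.01299/A) t.
t = 2A(√h₀ − √h)/0.01299 = 2·1.469·(√4.866 − √1.637)/0.01299
  = 2.93800 × (2.20590 − 1.27945) / 0.01299 = 209.538 s.

209.5 s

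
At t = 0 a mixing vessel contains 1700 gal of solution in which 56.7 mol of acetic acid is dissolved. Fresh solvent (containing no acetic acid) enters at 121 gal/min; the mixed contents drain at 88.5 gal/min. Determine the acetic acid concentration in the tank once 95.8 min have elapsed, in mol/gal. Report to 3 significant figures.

Let m(t) be the amount of acetic acid. Volume: V(t) = V₀ + (Q_in − Q_out) t = 1700 + 32.500 t; V(95.8) = 4813.5 gal.
Species balance (pure solvent in): dm/dt = −Q_out · m/V(t).
dm/m = −Q_out dt/(V₀ + 32.500 t); integrating gives ln(m/m₀) = −(Q_out/(Q_in−Q_out)) ln(V/V₀).
m = m₀ (V₀/V)^(Q_out/(Q_in−Q_out)) = 56.7 × (1700/4813.5)^(2.7231) = 3.3321 mol.
C = m/V = 3.3321/4813.5 = 0.00069224 mol/gal.

0.000692 mol/gal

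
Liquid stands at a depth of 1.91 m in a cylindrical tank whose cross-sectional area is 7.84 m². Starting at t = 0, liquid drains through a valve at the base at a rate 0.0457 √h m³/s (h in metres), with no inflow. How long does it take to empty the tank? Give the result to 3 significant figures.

474 s

With no inflow, A dh/dt = −0.0457 √h.
This is separable: 2 d(√h)/dt = −0.0457/A, so √h = √h₀ − (0.0457/(2A)) t.
Tank is empty when √h = 0: t_empty = 2A√h₀/0.0457.
t_empty = 2·7.84·√1.91/0.0457 = 15.680·1.3820/0.0457 = 474.18 s.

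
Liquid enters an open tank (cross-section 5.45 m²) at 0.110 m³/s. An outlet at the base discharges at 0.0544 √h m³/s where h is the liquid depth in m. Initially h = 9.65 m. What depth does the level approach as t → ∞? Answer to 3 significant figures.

Volume balance on the tank: A dh/dt = Q_in − 0.0544 √h. At steady state dh/dt = 0:
Q_in = 0.0544 √h_ss ⇒ √h_ss = 0.110/0.0544 = 2.0221.
h_ss = 2.0221² = 4.0887 m. (Since h₀ = 9.65 m > h_ss, the level will fall toward this value.)

4.09 m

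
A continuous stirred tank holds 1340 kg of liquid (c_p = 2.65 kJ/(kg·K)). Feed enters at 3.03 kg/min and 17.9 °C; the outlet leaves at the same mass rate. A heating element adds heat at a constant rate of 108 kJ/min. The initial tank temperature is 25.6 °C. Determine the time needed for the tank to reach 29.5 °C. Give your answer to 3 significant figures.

Unsteady energy balance on the tank contents: M c_p dT/dt = ṁ c_p (T_in − T) + 108.
τ = M/ṁ = 442.24 min; T_ss = T_in + Q̇/(ṁ c_p) = 31.350 °C.
T(t) = T_ss + (T₀ − T_ss) e^(−t/τ). Set T = 29.5:
e^(−t/τ) = (29.5 − 31.350)/(25.6 − 31.350) = 0.32179
t = −442.24 · ln(0.32179) = 501.45 min.

501 min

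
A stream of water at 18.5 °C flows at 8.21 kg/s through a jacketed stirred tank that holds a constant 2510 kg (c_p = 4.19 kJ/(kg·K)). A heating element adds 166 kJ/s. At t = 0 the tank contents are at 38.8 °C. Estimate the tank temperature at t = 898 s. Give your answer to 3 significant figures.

Unsteady energy balance on the tank contents: M c_p dT/dt = ṁ c_p (T_in − T) + 166.
τ = M/ṁ = 305.72 s; T_ss = T_in + Q̇/(ṁ c_p) = 18.5 + 166/(8.21·4.19) = 23.326 °C.
T approaches T_ss exponentially: T(t) = T_ss + (T₀ − T_ss) e^(−t/τ).
T(898) = 23.326 + (15.474)·e^(−898/305.72) = 23.326 + (15.474)·0.053010 = 24.146 °C.

24.1 °C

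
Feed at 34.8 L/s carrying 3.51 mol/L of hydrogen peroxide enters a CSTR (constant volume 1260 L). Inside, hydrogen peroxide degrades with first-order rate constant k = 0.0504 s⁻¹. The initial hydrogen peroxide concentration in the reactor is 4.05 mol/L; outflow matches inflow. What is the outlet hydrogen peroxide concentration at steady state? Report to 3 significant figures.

1.24 mol/L

Species balance: V dC/dt = Q C_in − Q C − k V C.
Steady state (dC/dt = 0): C_ss = Q C_in/(Q + kV) = C_in/(1 + kV/Q).
C_ss = 34.8·3.51/(34.8 + 0.0504·1260) = 122.15/98.304 = 1.2426 mol/L.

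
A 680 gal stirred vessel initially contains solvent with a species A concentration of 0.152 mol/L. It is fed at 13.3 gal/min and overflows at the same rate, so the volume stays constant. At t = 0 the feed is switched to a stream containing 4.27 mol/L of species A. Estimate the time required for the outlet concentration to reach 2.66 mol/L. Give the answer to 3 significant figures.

48.0 min

Unsteady species balance (constant V, well mixed): V dC/dt = Q(C_in − C), so τ = V/Q = 51.128 min.
C(t) = C_in + (C₀ − C_in) e^(−t/τ). Set C = 2.66 and solve for t:
e^(−t/τ) = (C − C_in)/(C₀ − C_in) = (2.66 − 4.27)/(0.152 − 4.27) = 0.39097
t = −τ ln(…) = 51.128 × 0.93913 = 48.016 min.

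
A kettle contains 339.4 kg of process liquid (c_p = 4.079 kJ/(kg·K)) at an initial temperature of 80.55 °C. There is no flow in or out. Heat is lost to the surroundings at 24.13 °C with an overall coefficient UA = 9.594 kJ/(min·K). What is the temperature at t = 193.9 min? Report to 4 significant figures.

M c_p dT/dt = −UA(T − T_amb).
dT/dt = (T_ss − T)/τ with T_ss = T_amb = 24.1300 °C, τ = M c_p/UA = 339.4·4.079/9.594 = 144.300 min.
Integrating: T(t) = T_ss + (T₀ − T_ss) e^(−t/τ).
T(193.9) = 24.1300 + (56.4200)·0.260871 = 38.8483 °C.

38.85 °C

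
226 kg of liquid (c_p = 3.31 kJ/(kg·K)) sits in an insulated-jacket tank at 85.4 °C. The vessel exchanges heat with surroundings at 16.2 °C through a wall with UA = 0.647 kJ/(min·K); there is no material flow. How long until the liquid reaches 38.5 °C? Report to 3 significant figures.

Lumped-capacitance energy balance: M c_p dT/dt = UA(T_amb − T).
τ = M c_p/UA = 1156.2 min; T_ss = T_amb = 16.200 °C.
T(t) = T_ss + (T₀ − T_ss)e^(−t/τ); set T = 38.5:
t = −τ ln[(T − T_ss)/(T₀ − T_ss)] = −1156.2 · ln(0.32225) = 1309.3 min.

1310 min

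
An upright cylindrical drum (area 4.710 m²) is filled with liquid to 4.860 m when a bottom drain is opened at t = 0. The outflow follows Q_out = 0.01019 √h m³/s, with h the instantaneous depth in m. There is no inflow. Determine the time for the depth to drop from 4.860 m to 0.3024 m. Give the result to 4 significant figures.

1530 s

A dh/dt = −Q_out = −0.01019 √h.
This is separable: 2 d(√h)/dt = −0.01019/A, so √h = √h₀ − (0.01019/(2A)) t.
t = 2A(√h₀ − √h)/0.01019 = 2·4.710·(√4.860 − √0.3024)/0.01019
  = 9.42000 × (2.20454 − 0.549909) / 0.01019 = 1529.60 s.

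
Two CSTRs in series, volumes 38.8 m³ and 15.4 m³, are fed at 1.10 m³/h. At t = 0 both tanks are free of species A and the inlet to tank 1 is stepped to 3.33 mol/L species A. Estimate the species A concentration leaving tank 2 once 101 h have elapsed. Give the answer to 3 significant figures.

Species balance on tank i: dCᵢ/dt = (Cᵢ₋₁ − Cᵢ)/τᵢ with τᵢ = Vᵢ/Q.
τ₁ = 38.8/1.10 = 35.273 h; τ₂ = 15.4/1.10 = 14.000 h.
Solving the cascade with C₁(0)=C₂(0)=0 gives C₂(t) = C_in[1 − (τ₁ e^(−t/τ₁) − τ₂ e^(−t/τ₂))/(τ₁ − τ₂)].
At t = 101: e^(−t/τ₁) = 0.057074, e^(−t/τ₂) = 0.00073600.
C₂ = 3.33·[1 − (35.273·0.057074 − 14.000·0.00073600)/(21.273)] = 3.33·0.90585 = 3.0165 mol/L.

3.02 mol/L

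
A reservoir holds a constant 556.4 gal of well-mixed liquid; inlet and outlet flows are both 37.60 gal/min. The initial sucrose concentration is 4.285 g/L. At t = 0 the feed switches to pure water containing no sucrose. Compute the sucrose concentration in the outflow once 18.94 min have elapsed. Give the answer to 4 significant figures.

1.191 g/L

Species balance on the tank: V dC/dt = Q(C_in − C).
Rewrite as dC/dt + C/τ = C_in/τ, τ = V/Q = 14.7979 min.
Integrating: C(t) = C_in + (C₀ − C_in) e^(−t/τ).
C(18.94) = 0 + (4.285 − 0)·e^(−18.94/14.7979) = 0 + (4.28500)·0.278061 = 1.19149 g/L.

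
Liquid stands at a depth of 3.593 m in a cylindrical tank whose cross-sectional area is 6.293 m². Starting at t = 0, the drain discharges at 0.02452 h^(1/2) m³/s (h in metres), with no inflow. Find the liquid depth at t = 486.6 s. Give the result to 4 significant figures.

0.8978 m

Unsteady balance on liquid volume: A dh/dt = −0.02452 √h.
Separate and integrate: 2(√h − √h₀) = −(0.02452/A) t.
√h = √3.593 − 0.02452·486.6/(2·6.293) = 1.89552 − 0.947992 = 0.947529.
h = 0.947529² = 0.897811 m.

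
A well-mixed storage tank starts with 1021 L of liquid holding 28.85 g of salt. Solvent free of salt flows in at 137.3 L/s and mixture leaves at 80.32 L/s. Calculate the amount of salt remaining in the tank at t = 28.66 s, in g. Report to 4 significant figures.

Total volume: dV/dt = Q_in − Q_out = 56.9800 L/s, so V(t) = 1021 + 56.9800 t and V(28.66) = 2654.05 L.
Solute balance: dm/dt = 0 − Q_out C = −Q_out m/V(t).
dm/m = −Q_out dt/(V₀ + 56.9800 t); integrating gives ln(m/m₀) = −(Q_out/(Q_in−Q_out)) ln(V/V₀).
m = m₀ (V₀/V)^(Q_out/(Q_in−Q_out)) = 28.85 × (1021/2654.05)^(1.40962) = 7.50447 g.

7.504 g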